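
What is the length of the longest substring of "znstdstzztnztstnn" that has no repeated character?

add z: [z] len 1
add n: [z, n] len 2
add s: [z, n, s] len 3
add t: [z, n, s, t] len 4
add d: [z, n, s, t, d] len 5
add s (repeat s, move left end past it): [t, d, s] len 3
add t (repeat t, move left end past it): [d, s, t] len 3
add z: [d, s, t, z] len 4
add z (repeat z, move left end past it): [z] len 1
add t: [z, t] len 2
add n: [z, t, n] len 3
add z (repeat z, move left end past it): [t, n, z] len 3
add t (repeat t, move left end past it): [n, z, t] len 3
add s: [n, z, t, s] len 4
add t (repeat t, move left end past it): [s, t] len 2
add n: [s, t, n] len 3
add n (repeat n, move left end past it): [n] len 1
Longest all-distinct length: 5.

5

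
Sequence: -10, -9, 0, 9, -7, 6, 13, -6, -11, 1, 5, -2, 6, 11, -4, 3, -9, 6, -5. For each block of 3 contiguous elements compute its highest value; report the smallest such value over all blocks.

0

Window maxs for each of the 17 positions:
(-10, -9, 0) → max 0
(-9, 0, 9) → max 9
(0, 9, -7) → max 9
(9, -7, 6) → max 9
(-7, 6, 13) → max 13
(6, 13, -6) → max 13
(13, -6, -11) → max 13
(-6, -11, 1) → max 1
(-11, 1, 5) → max 5
(1, 5, -2) → max 5
(5, -2, 6) → max 6
(-2, 6, 11) → max 11
(6, 11, -4) → max 11
(11, -4, 3) → max 11
(-4, 3, -9) → max 3
(3, -9, 6) → max 6
(-9, 6, -5) → max 6
Smallest of these is 0.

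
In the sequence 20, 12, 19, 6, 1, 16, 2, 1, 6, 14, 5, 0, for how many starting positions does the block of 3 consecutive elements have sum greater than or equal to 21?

6

(20, 12, 19) → sum 51  ≥ 21 ✓
(12, 19, 6) → sum 37  ≥ 21 ✓
(19, 6, 1) → sum 26  ≥ 21 ✓
(6, 1, 16) → sum 23  ≥ 21 ✓
(1, 16, 2) → sum 19
(16, 2, 1) → sum 19
(2, 1, 6) → sum 9
(1, 6, 14) → sum 21  ≥ 21 ✓
(6, 14, 5) → sum 25  ≥ 21 ✓
(14, 5, 0) → sum 19
6 windows satisfy the condition.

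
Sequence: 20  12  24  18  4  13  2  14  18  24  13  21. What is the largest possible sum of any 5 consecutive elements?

90

(20, 12, 24, 18, 4) → sum 78
(12, 24, 18, 4, 13) → sum 71
(24, 18, 4, 13, 2) → sum 61
(18, 4, 13, 2, 14) → sum 51
(4, 13, 2, 14, 18) → sum 51
(13, 2, 14, 18, 24) → sum 71
(2, 14, 18, 24, 13) → sum 71
(14, 18, 24, 13, 21) → sum 90
Largest of these is 90.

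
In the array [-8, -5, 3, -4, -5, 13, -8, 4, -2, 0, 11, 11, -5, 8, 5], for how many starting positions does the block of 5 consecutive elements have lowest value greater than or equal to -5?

5

-8 -5 3 -4 -5 → min -8
-5 3 -4 -5 13 → min -5  ≥ -5 ✓
3 -4 -5 13 -8 → min -8
-4 -5 13 -8 4 → min -8
-5 13 -8 4 -2 → min -8
13 -8 4 -2 0 → min -8
-8 4 -2 0 11 → min -8
4 -2 0 11 11 → min -2  ≥ -5 ✓
-2 0 11 11 -5 → min -5  ≥ -5 ✓
0 11 11 -5 8 → min -5  ≥ -5 ✓
11 11 -5 8 5 → min -5  ≥ -5 ✓
5 windows satisfy the condition.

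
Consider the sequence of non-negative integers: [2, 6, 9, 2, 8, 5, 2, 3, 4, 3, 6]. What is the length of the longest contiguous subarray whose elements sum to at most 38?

add 2: [2] sum 2, len 1
add 6: [2, 6] sum 8, len 2
add 9: [2, 6, 9] sum 17, len 3
add 2: [2, 6, 9, 2] sum 19, len 4
add 8: [2, 6, 9, 2, 8] sum 27, len 5
add 5: [2, 6, 9, 2, 8, 5] sum 32, len 6
add 2: [2, 6, 9, 2, 8, 5, 2] sum 34, len 7
add 3: [2, 6, 9, 2, 8, 5, 2, 3] sum 37, len 8
add 4: [9, 2, 8, 5, 2, 3, 4] sum 33, len 7
add 3: [9, 2, 8, 5, 2, 3, 4, 3] sum 36, len 8
add 6: [2, 8, 5, 2, 3, 4, 3, 6] sum 33, len 8
Longest length seen: 8.

8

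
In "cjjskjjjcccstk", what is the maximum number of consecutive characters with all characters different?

4

add c: [c] len 1
add j: [c, j] len 2
add j (repeat j, move left end past it): [j] len 1
add s: [j, s] len 2
add k: [j, s, k] len 3
add j (repeat j, move left end past it): [s, k, j] len 3
add j (repeat j, move left end past it): [j] len 1
add j (repeat j, move left end past it): [j] len 1
add c: [j, c] len 2
add c (repeat c, move left end past it): [c] len 1
add c (repeat c, move left end past it): [c] len 1
add s: [c, s] len 2
add t: [c, s, t] len 3
add k: [c, s, t, k] len 4
Longest all-distinct length: 4.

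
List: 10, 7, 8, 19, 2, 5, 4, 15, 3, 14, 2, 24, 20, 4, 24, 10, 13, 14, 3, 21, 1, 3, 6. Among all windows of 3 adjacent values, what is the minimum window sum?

10

Window sums for each of the 21 positions:
10 7 8 → sum 25
7 8 19 → sum 34
8 19 2 → sum 29
19 2 5 → sum 26
2 5 4 → sum 11
5 4 15 → sum 24
4 15 3 → sum 22
15 3 14 → sum 32
3 14 2 → sum 19
14 2 24 → sum 40
2 24 20 → sum 46
24 20 4 → sum 48
20 4 24 → sum 48
4 24 10 → sum 38
24 10 13 → sum 47
10 13 14 → sum 37
13 14 3 → sum 30
14 3 21 → sum 38
3 21 1 → sum 25
21 1 3 → sum 25
1 3 6 → sum 10
Minimum of these is 10.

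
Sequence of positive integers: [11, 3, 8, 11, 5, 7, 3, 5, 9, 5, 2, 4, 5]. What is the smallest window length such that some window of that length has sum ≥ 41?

6

add 11: running sum 11 < 41
add 3: running sum 14 < 41
add 8: running sum 22 < 41
add 11: running sum 33 < 41
add 5: running sum 38 < 41
add 7: shortest ending here [11, 3, 8, 11, 5, 7] sum 45, len 6
add 3: shortest ending here [11, 3, 8, 11, 5, 7, 3] sum 48, len 7
add 5: shortest ending here [3, 8, 11, 5, 7, 3, 5] sum 42, len 7
add 9: shortest ending here [8, 11, 5, 7, 3, 5, 9] sum 48, len 7
add 5: shortest ending here [11, 5, 7, 3, 5, 9, 5] sum 45, len 7
add 2: shortest ending here [11, 5, 7, 3, 5, 9, 5, 2] sum 47, len 8
add 4: shortest ending here [11, 5, 7, 3, 5, 9, 5, 2, 4] sum 51, len 9
add 5: shortest ending here [5, 7, 3, 5, 9, 5, 2, 4, 5] sum 45, len 9
Shortest qualifying length: 6.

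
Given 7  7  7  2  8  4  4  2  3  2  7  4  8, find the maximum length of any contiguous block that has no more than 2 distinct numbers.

4

add 7: window [7] (1 distinct), len 1
add 7: window [7, 7] (1 distinct), len 2
add 7: window [7, 7, 7] (1 distinct), len 3
add 2: window [7, 7, 7, 2] (2 distinct), len 4
add 8: window [2, 8] (2 distinct), len 2
add 4: window [8, 4] (2 distinct), len 2
add 4: window [8, 4, 4] (2 distinct), len 3
add 2: window [4, 4, 2] (2 distinct), len 3
add 3: window [2, 3] (2 distinct), len 2
add 2: window [2, 3, 2] (2 distinct), len 3
add 7: window [2, 7] (2 distinct), len 2
add 4: window [7, 4] (2 distinct), len 2
add 8: window [4, 8] (2 distinct), len 2
Longest length with ≤2 distinct: 4.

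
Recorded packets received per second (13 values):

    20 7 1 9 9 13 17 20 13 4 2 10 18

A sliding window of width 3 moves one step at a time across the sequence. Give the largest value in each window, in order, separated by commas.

20 7 1 → max 20
7 1 9 → max 9
1 9 9 → max 9
9 9 13 → max 13
9 13 17 → max 17
13 17 20 → max 20
17 20 13 → max 20
20 13 4 → max 20
13 4 2 → max 13
4 2 10 → max 10
2 10 18 → max 18

20, 9, 9, 13, 17, 20, 20, 20, 13, 10, 18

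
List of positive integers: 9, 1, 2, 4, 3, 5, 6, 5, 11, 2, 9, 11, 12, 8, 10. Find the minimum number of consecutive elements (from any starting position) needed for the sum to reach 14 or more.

2

add 9: running sum 9 < 14
add 1: running sum 10 < 14
add 2: running sum 12 < 14
add 4: shortest ending here [9, 1, 2, 4] sum 16, len 4
add 3: shortest ending here [9, 1, 2, 4, 3] sum 19, len 5
add 5: shortest ending here [2, 4, 3, 5] sum 14, len 4
add 6: shortest ending here [3, 5, 6] sum 14, len 3
add 5: shortest ending here [5, 6, 5] sum 16, len 3
add 11: shortest ending here [5, 11] sum 16, len 2
add 2: shortest ending here [5, 11, 2] sum 18, len 3
add 9: shortest ending here [11, 2, 9] sum 22, len 3
add 11: shortest ending here [9, 11] sum 20, len 2
add 12: shortest ending here [11, 12] sum 23, len 2
add 8: shortest ending here [12, 8] sum 20, len 2
add 10: shortest ending here [8, 10] sum 18, len 2
Shortest qualifying length: 2.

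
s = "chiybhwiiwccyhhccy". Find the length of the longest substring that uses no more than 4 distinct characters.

9

[c] 1 distinct, len 1
[c, h] 2 distinct, len 2
[c, h, i] 3 distinct, len 3
[c, h, i, y] 4 distinct, len 4
[h, i, y, b] 4 distinct, len 4
[h, i, y, b, h] 4 distinct, len 5
[y, b, h, w] 4 distinct, len 4
[b, h, w, i] 4 distinct, len 4
[b, h, w, i, i] 4 distinct, len 5
[b, h, w, i, i, w] 4 distinct, len 6
[h, w, i, i, w, c] 4 distinct, len 6
[h, w, i, i, w, c, c] 4 distinct, len 7
[w, i, i, w, c, c, y] 4 distinct, len 7
[w, c, c, y, h] 4 distinct, len 5
[w, c, c, y, h, h] 4 distinct, len 6
[w, c, c, y, h, h, c] 4 distinct, len 7
[w, c, c, y, h, h, c, c] 4 distinct, len 8
[w, c, c, y, h, h, c, c, y] 4 distinct, len 9
Longest length with ≤4 distinct: 9.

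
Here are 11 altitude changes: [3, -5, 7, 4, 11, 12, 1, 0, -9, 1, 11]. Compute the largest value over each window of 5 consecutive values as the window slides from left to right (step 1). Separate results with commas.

[3, -5, 7, 4, 11] → max 11
[-5, 7, 4, 11, 12] → max 12
[7, 4, 11, 12, 1] → max 12
[4, 11, 12, 1, 0] → max 12
[11, 12, 1, 0, -9] → max 12
[12, 1, 0, -9, 1] → max 12
[1, 0, -9, 1, 11] → max 11

11, 12, 12, 12, 12, 12, 11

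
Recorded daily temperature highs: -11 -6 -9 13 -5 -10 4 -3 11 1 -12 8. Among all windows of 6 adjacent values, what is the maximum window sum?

10

-11 -6 -9 13 -5 -10 → sum -28
-6 -9 13 -5 -10 4 → sum -13
-9 13 -5 -10 4 -3 → sum -10
13 -5 -10 4 -3 11 → sum 10
-5 -10 4 -3 11 1 → sum -2
-10 4 -3 11 1 -12 → sum -9
4 -3 11 1 -12 8 → sum 9
Maximum of these is 10.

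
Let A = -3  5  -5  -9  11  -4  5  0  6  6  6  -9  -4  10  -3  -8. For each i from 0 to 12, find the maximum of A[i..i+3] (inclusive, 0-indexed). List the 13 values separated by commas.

(-3, 5, -5, -9) → max 5
(5, -5, -9, 11) → max 11
(-5, -9, 11, -4) → max 11
(-9, 11, -4, 5) → max 11
(11, -4, 5, 0) → max 11
(-4, 5, 0, 6) → max 6
(5, 0, 6, 6) → max 6
(0, 6, 6, 6) → max 6
(6, 6, 6, -9) → max 6
(6, 6, -9, -4) → max 6
(6, -9, -4, 10) → max 10
(-9, -4, 10, -3) → max 10
(-4, 10, -3, -8) → max 10

5, 11, 11, 11, 11, 6, 6, 6, 6, 6, 10, 10, 10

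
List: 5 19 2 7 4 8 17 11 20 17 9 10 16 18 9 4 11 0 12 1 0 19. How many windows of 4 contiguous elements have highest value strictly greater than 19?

5 19 2 7 → max 19
19 2 7 4 → max 19
2 7 4 8 → max 8
7 4 8 17 → max 17
4 8 17 11 → max 17
8 17 11 20 → max 20  > 19 ✓
17 11 20 17 → max 20  > 19 ✓
11 20 17 9 → max 20  > 19 ✓
20 17 9 10 → max 20  > 19 ✓
17 9 10 16 → max 17
9 10 16 18 → max 18
10 16 18 9 → max 18
16 18 9 4 → max 18
18 9 4 11 → max 18
9 4 11 0 → max 11
4 11 0 12 → max 12
11 0 12 1 → max 12
0 12 1 0 → max 12
12 1 0 19 → max 19
4 windows satisfy the condition.

4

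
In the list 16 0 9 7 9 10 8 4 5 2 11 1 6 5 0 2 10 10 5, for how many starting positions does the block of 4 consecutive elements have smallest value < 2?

[16, 0, 9, 7] → min 0  < 2 ✓
[0, 9, 7, 9] → min 0  < 2 ✓
[9, 7, 9, 10] → min 7
[7, 9, 10, 8] → min 7
[9, 10, 8, 4] → min 4
[10, 8, 4, 5] → min 4
[8, 4, 5, 2] → min 2
[4, 5, 2, 11] → min 2
[5, 2, 11, 1] → min 1  < 2 ✓
[2, 11, 1, 6] → min 1  < 2 ✓
[11, 1, 6, 5] → min 1  < 2 ✓
[1, 6, 5, 0] → min 0  < 2 ✓
[6, 5, 0, 2] → min 0  < 2 ✓
[5, 0, 2, 10] → min 0  < 2 ✓
[0, 2, 10, 10] → min 0  < 2 ✓
[2, 10, 10, 5] → min 2
9 windows satisfy the condition.

9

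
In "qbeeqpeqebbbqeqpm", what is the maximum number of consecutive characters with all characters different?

4

add q: [q] len 1
add b: [q, b] len 2
add e: [q, b, e] len 3
add e (repeat e, move left end past it): [e] len 1
add q: [e, q] len 2
add p: [e, q, p] len 3
add e (repeat e, move left end past it): [q, p, e] len 3
add q (repeat q, move left end past it): [p, e, q] len 3
add e (repeat e, move left end past it): [q, e] len 2
add b: [q, e, b] len 3
add b (repeat b, move left end past it): [b] len 1
add b (repeat b, move left end past it): [b] len 1
add q: [b, q] len 2
add e: [b, q, e] len 3
add q (repeat q, move left end past it): [e, q] len 2
add p: [e, q, p] len 3
add m: [e, q, p, m] len 4
Longest all-distinct length: 4.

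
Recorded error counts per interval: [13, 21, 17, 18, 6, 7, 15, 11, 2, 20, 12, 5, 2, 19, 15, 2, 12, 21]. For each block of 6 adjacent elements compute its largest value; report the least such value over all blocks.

(13, 21, 17, 18, 6, 7) → max 21
(21, 17, 18, 6, 7, 15) → max 21
(17, 18, 6, 7, 15, 11) → max 18
(18, 6, 7, 15, 11, 2) → max 18
(6, 7, 15, 11, 2, 20) → max 20
(7, 15, 11, 2, 20, 12) → max 20
(15, 11, 2, 20, 12, 5) → max 20
(11, 2, 20, 12, 5, 2) → max 20
(2, 20, 12, 5, 2, 19) → max 20
(20, 12, 5, 2, 19, 15) → max 20
(12, 5, 2, 19, 15, 2) → max 19
(5, 2, 19, 15, 2, 12) → max 19
(2, 19, 15, 2, 12, 21) → max 21
Least of these is 18.

18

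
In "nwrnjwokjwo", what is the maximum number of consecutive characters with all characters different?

add n: [n] len 1
add w: [n, w] len 2
add r: [n, w, r] len 3
add n (repeat n, move left end past it): [w, r, n] len 3
add j: [w, r, n, j] len 4
add w (repeat w, move left end past it): [r, n, j, w] len 4
add o: [r, n, j, w, o] len 5
add k: [r, n, j, w, o, k] len 6
add j (repeat j, move left end past it): [w, o, k, j] len 4
add w (repeat w, move left end past it): [o, k, j, w] len 4
add o (repeat o, move left end past it): [k, j, w, o] len 4
Longest all-distinct length: 6.

6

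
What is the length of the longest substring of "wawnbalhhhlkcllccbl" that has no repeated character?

[w] len 1
[w, a] len 2
[a, w] len 2
[a, w, n] len 3
[a, w, n, b] len 4
[w, n, b, a] len 4
[w, n, b, a, l] len 5
[w, n, b, a, l, h] len 6
[h] len 1
[h] len 1
[h, l] len 2
[h, l, k] len 3
[h, l, k, c] len 4
[k, c, l] len 3
[l] len 1
[l, c] len 2
[c] len 1
[c, b] len 2
[c, b, l] len 3
Longest all-distinct length: 6.

6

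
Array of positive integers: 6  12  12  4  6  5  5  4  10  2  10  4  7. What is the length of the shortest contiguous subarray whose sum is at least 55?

8

add 6: running sum 6 < 55
add 12: running sum 18 < 55
add 12: running sum 30 < 55
add 4: running sum 34 < 55
add 6: running sum 40 < 55
add 5: running sum 45 < 55
add 5: running sum 50 < 55
add 4: running sum 54 < 55
end 8: [12, 12, 4, 6, 5, 5, 4, 10] sum 58, len 8
end 9: [12, 12, 4, 6, 5, 5, 4, 10, 2] sum 60, len 9
end 10: [12, 4, 6, 5, 5, 4, 10, 2, 10] sum 58, len 9
end 11: [12, 4, 6, 5, 5, 4, 10, 2, 10, 4] sum 62, len 10
end 12: [4, 6, 5, 5, 4, 10, 2, 10, 4, 7] sum 57, len 10
Shortest qualifying length: 8.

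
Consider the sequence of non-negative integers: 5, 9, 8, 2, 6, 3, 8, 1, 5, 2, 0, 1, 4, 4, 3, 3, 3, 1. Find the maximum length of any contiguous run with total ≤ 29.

11

Extend to the right; shrink from the left whenever the sum exceeds 29:
→ 5: sum 5, len 1
→ 9: sum 14, len 2
→ 8: sum 22, len 3
→ 2: sum 24, len 4
→ 6 (dropped 5): sum 25, len 4
→ 3: sum 28, len 5
→ 8 (dropped 9): sum 27, len 5
→ 1: sum 28, len 6
→ 5 (dropped 8): sum 25, len 6
→ 2: sum 27, len 7
→ 0: sum 27, len 8
→ 1: sum 28, len 9
→ 4 (dropped 2, 6): sum 24, len 8
→ 4: sum 28, len 9
→ 3 (dropped 3): sum 28, len 9
→ 3 (dropped 8): sum 23, len 9
→ 3: sum 26, len 10
→ 1: sum 27, len 11
Longest length seen: 11.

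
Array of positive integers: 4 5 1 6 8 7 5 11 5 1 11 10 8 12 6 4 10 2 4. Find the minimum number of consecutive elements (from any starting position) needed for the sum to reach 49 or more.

Extend right; whenever the sum reaches 49, record the length and shrink from the left:
add 4: running sum 4 < 49
add 5: running sum 9 < 49
add 1: running sum 10 < 49
add 6: running sum 16 < 49
add 8: running sum 24 < 49
add 7: running sum 31 < 49
add 5: running sum 36 < 49
add 11: running sum 47 < 49
add 5: shortest ending here [4, 5, 1, 6, 8, 7, 5, 11, 5] sum 52, len 9
add 1: shortest ending here [5, 1, 6, 8, 7, 5, 11, 5, 1] sum 49, len 9
add 11: shortest ending here [6, 8, 7, 5, 11, 5, 1, 11] sum 54, len 8
add 10: shortest ending here [7, 5, 11, 5, 1, 11, 10] sum 50, len 7
add 8: shortest ending here [5, 11, 5, 1, 11, 10, 8] sum 51, len 7
add 12: shortest ending here [11, 5, 1, 11, 10, 8, 12] sum 58, len 7
add 6: shortest ending here [5, 1, 11, 10, 8, 12, 6] sum 53, len 7
add 4: shortest ending here [11, 10, 8, 12, 6, 4] sum 51, len 6
add 10: shortest ending here [10, 8, 12, 6, 4, 10] sum 50, len 6
add 2: shortest ending here [10, 8, 12, 6, 4, 10, 2] sum 52, len 7
add 4: shortest ending here [10, 8, 12, 6, 4, 10, 2, 4] sum 56, len 8
Shortest qualifying length: 6.

6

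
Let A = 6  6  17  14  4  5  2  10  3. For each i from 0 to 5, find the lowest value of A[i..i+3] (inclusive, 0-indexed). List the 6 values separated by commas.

6, 4, 4, 2, 2, 2

[6, 6, 17, 14] → min 6
[6, 17, 14, 4] → min 4
[17, 14, 4, 5] → min 4
[14, 4, 5, 2] → min 2
[4, 5, 2, 10] → min 2
[5, 2, 10, 3] → min 2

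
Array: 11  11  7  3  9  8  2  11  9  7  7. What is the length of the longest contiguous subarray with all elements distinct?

add 11: [11] len 1
add 11 (repeat 11, move left end past it): [11] len 1
add 7: [11, 7] len 2
add 3: [11, 7, 3] len 3
add 9: [11, 7, 3, 9] len 4
add 8: [11, 7, 3, 9, 8] len 5
add 2: [11, 7, 3, 9, 8, 2] len 6
add 11 (repeat 11, move left end past it): [7, 3, 9, 8, 2, 11] len 6
add 9 (repeat 9, move left end past it): [8, 2, 11, 9] len 4
add 7: [8, 2, 11, 9, 7] len 5
add 7 (repeat 7, move left end past it): [7] len 1
Longest all-distinct length: 6.

6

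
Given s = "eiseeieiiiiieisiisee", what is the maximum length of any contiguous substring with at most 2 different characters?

11

add e: window [e] (1 distinct), len 1
add i: window [e, i] (2 distinct), len 2
add s: window [i, s] (2 distinct), len 2
add e: window [s, e] (2 distinct), len 2
add e: window [s, e, e] (2 distinct), len 3
add i: window [e, e, i] (2 distinct), len 3
add e: window [e, e, i, e] (2 distinct), len 4
add i: window [e, e, i, e, i] (2 distinct), len 5
add i: window [e, e, i, e, i, i] (2 distinct), len 6
add i: window [e, e, i, e, i, i, i] (2 distinct), len 7
add i: window [e, e, i, e, i, i, i, i] (2 distinct), len 8
add i: window [e, e, i, e, i, i, i, i, i] (2 distinct), len 9
add e: window [e, e, i, e, i, i, i, i, i, e] (2 distinct), len 10
add i: window [e, e, i, e, i, i, i, i, i, e, i] (2 distinct), len 11
add s: window [i, s] (2 distinct), len 2
add i: window [i, s, i] (2 distinct), len 3
add i: window [i, s, i, i] (2 distinct), len 4
add s: window [i, s, i, i, s] (2 distinct), len 5
add e: window [s, e] (2 distinct), len 2
add e: window [s, e, e] (2 distinct), len 3
Longest length with ≤2 distinct: 11.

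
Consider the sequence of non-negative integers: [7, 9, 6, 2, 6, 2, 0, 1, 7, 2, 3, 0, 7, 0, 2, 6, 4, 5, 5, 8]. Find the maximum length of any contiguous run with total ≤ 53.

add 7: [7] sum 7, len 1
add 9: [7, 9] sum 16, len 2
add 6: [7, 9, 6] sum 22, len 3
add 2: [7, 9, 6, 2] sum 24, len 4
add 6: [7, 9, 6, 2, 6] sum 30, len 5
add 2: [7, 9, 6, 2, 6, 2] sum 32, len 6
add 0: [7, 9, 6, 2, 6, 2, 0] sum 32, len 7
add 1: [7, 9, 6, 2, 6, 2, 0, 1] sum 33, len 8
add 7: [7, 9, 6, 2, 6, 2, 0, 1, 7] sum 40, len 9
add 2: [7, 9, 6, 2, 6, 2, 0, 1, 7, 2] sum 42, len 10
add 3: [7, 9, 6, 2, 6, 2, 0, 1, 7, 2, 3] sum 45, len 11
add 0: [7, 9, 6, 2, 6, 2, 0, 1, 7, 2, 3, 0] sum 45, len 12
add 7: [7, 9, 6, 2, 6, 2, 0, 1, 7, 2, 3, 0, 7] sum 52, len 13
add 0: [7, 9, 6, 2, 6, 2, 0, 1, 7, 2, 3, 0, 7, 0] sum 52, len 14
add 2: [9, 6, 2, 6, 2, 0, 1, 7, 2, 3, 0, 7, 0, 2] sum 47, len 14
add 6: [9, 6, 2, 6, 2, 0, 1, 7, 2, 3, 0, 7, 0, 2, 6] sum 53, len 15
add 4: [6, 2, 6, 2, 0, 1, 7, 2, 3, 0, 7, 0, 2, 6, 4] sum 48, len 15
add 5: [6, 2, 6, 2, 0, 1, 7, 2, 3, 0, 7, 0, 2, 6, 4, 5] sum 53, len 16
add 5: [2, 6, 2, 0, 1, 7, 2, 3, 0, 7, 0, 2, 6, 4, 5, 5] sum 52, len 16
add 8: [2, 0, 1, 7, 2, 3, 0, 7, 0, 2, 6, 4, 5, 5, 8] sum 52, len 15
Longest length seen: 16.

16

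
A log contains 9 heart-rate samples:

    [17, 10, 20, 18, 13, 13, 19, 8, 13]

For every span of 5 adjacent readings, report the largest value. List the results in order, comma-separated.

[17, 10, 20, 18, 13] → max 20
[10, 20, 18, 13, 13] → max 20
[20, 18, 13, 13, 19] → max 20
[18, 13, 13, 19, 8] → max 19
[13, 13, 19, 8, 13] → max 19

20, 20, 20, 19, 19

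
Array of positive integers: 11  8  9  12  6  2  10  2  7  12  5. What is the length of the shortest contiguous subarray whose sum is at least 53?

7

add 11: running sum 11 < 53
add 8: running sum 19 < 53
add 9: running sum 28 < 53
add 12: running sum 40 < 53
add 6: running sum 46 < 53
add 2: running sum 48 < 53
end 6: [11, 8, 9, 12, 6, 2, 10] sum 58, len 7
end 7: [11, 8, 9, 12, 6, 2, 10, 2] sum 60, len 8
end 8: [8, 9, 12, 6, 2, 10, 2, 7] sum 56, len 8
end 9: [9, 12, 6, 2, 10, 2, 7, 12] sum 60, len 8
end 10: [12, 6, 2, 10, 2, 7, 12, 5] sum 56, len 8
Shortest qualifying length: 7.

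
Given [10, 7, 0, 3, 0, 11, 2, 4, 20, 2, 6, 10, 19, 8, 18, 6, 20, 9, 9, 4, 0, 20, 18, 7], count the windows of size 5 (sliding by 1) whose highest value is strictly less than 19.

4

(10, 7, 0, 3, 0) → max 10  < 19 ✓
(7, 0, 3, 0, 11) → max 11  < 19 ✓
(0, 3, 0, 11, 2) → max 11  < 19 ✓
(3, 0, 11, 2, 4) → max 11  < 19 ✓
(0, 11, 2, 4, 20) → max 20
(11, 2, 4, 20, 2) → max 20
(2, 4, 20, 2, 6) → max 20
(4, 20, 2, 6, 10) → max 20
(20, 2, 6, 10, 19) → max 20
(2, 6, 10, 19, 8) → max 19
(6, 10, 19, 8, 18) → max 19
(10, 19, 8, 18, 6) → max 19
(19, 8, 18, 6, 20) → max 20
(8, 18, 6, 20, 9) → max 20
(18, 6, 20, 9, 9) → max 20
(6, 20, 9, 9, 4) → max 20
(20, 9, 9, 4, 0) → max 20
(9, 9, 4, 0, 20) → max 20
(9, 4, 0, 20, 18) → max 20
(4, 0, 20, 18, 7) → max 20
4 windows satisfy the condition.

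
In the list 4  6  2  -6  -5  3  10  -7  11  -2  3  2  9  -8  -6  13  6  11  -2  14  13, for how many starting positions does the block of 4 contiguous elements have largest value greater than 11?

[4, 6, 2, -6] → max 6
[6, 2, -6, -5] → max 6
[2, -6, -5, 3] → max 3
[-6, -5, 3, 10] → max 10
[-5, 3, 10, -7] → max 10
[3, 10, -7, 11] → max 11
[10, -7, 11, -2] → max 11
[-7, 11, -2, 3] → max 11
[11, -2, 3, 2] → max 11
[-2, 3, 2, 9] → max 9
[3, 2, 9, -8] → max 9
[2, 9, -8, -6] → max 9
[9, -8, -6, 13] → max 13  > 11 ✓
[-8, -6, 13, 6] → max 13  > 11 ✓
[-6, 13, 6, 11] → max 13  > 11 ✓
[13, 6, 11, -2] → max 13  > 11 ✓
[6, 11, -2, 14] → max 14  > 11 ✓
[11, -2, 14, 13] → max 14  > 11 ✓
6 windows satisfy the condition.

6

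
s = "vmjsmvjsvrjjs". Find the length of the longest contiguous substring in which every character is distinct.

[v] len 1
[v, m] len 2
[v, m, j] len 3
[v, m, j, s] len 4
[j, s, m] len 3
[j, s, m, v] len 4
[s, m, v, j] len 4
[m, v, j, s] len 4
[j, s, v] len 3
[j, s, v, r] len 4
[s, v, r, j] len 4
[j] len 1
[j, s] len 2
Longest all-distinct length: 4.

4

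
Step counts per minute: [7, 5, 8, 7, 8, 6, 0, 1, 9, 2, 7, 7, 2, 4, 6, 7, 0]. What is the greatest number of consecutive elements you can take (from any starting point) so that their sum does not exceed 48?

→ 7: sum 7, len 1
→ 5: sum 12, len 2
→ 8: sum 20, len 3
→ 7: sum 27, len 4
→ 8: sum 35, len 5
→ 6: sum 41, len 6
→ 0: sum 41, len 7
→ 1: sum 42, len 8
→ 9 (dropped 7): sum 44, len 8
→ 2: sum 46, len 9
→ 7 (dropped 5): sum 48, len 9
→ 7 (dropped 8): sum 47, len 9
→ 2 (dropped 7): sum 42, len 9
→ 4: sum 46, len 10
→ 6 (dropped 8): sum 44, len 10
→ 7 (dropped 6): sum 45, len 10
→ 0: sum 45, len 11
Longest length seen: 11.

11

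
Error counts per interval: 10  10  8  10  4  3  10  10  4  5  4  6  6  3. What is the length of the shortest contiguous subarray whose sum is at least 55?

7

add 10: running sum 10 < 55
add 10: running sum 20 < 55
add 8: running sum 28 < 55
add 10: running sum 38 < 55
add 4: running sum 42 < 55
add 3: running sum 45 < 55
add 10: shortest ending here [10, 10, 8, 10, 4, 3, 10] sum 55, len 7
add 10: shortest ending here [10, 8, 10, 4, 3, 10, 10] sum 55, len 7
add 4: shortest ending here [10, 8, 10, 4, 3, 10, 10, 4] sum 59, len 8
add 5: shortest ending here [10, 8, 10, 4, 3, 10, 10, 4, 5] sum 64, len 9
add 4: shortest ending here [8, 10, 4, 3, 10, 10, 4, 5, 4] sum 58, len 9
add 6: shortest ending here [10, 4, 3, 10, 10, 4, 5, 4, 6] sum 56, len 9
add 6: shortest ending here [10, 4, 3, 10, 10, 4, 5, 4, 6, 6] sum 62, len 10
add 3: shortest ending here [4, 3, 10, 10, 4, 5, 4, 6, 6, 3] sum 55, len 10
Shortest qualifying length: 7.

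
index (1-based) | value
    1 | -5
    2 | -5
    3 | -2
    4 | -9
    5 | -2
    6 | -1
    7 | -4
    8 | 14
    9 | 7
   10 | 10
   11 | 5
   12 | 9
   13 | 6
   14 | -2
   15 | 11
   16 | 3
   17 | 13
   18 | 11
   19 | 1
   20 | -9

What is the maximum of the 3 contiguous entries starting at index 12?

9

Elements at indices 12..14: 9, 6, -2
max(9, 6, -2) = 9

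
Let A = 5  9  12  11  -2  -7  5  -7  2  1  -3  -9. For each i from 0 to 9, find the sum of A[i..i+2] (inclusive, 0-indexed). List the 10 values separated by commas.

26, 32, 21, 2, -4, -9, 0, -4, 0, -11

(5, 9, 12) → sum 26
(9, 12, 11) → sum 32
(12, 11, -2) → sum 21
(11, -2, -7) → sum 2
(-2, -7, 5) → sum -4
(-7, 5, -7) → sum -9
(5, -7, 2) → sum 0
(-7, 2, 1) → sum -4
(2, 1, -3) → sum 0
(1, -3, -9) → sum -11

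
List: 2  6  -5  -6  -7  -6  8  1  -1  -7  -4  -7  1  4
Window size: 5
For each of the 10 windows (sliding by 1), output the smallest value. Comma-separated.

Sliding a size-5 window across the 14 values:
(2, 6, -5, -6, -7) → min -7
(6, -5, -6, -7, -6) → min -7
(-5, -6, -7, -6, 8) → min -7
(-6, -7, -6, 8, 1) → min -7
(-7, -6, 8, 1, -1) → min -7
(-6, 8, 1, -1, -7) → min -7
(8, 1, -1, -7, -4) → min -7
(1, -1, -7, -4, -7) → min -7
(-1, -7, -4, -7, 1) → min -7
(-7, -4, -7, 1, 4) → min -7

-7, -7, -7, -7, -7, -7, -7, -7, -7, -7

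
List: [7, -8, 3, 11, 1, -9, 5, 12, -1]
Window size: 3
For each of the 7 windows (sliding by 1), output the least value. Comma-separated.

-8, -8, 1, -9, -9, -9, -1

Sliding a size-3 window across the 9 values:
(7, -8, 3) → min -8
(-8, 3, 11) → min -8
(3, 11, 1) → min 1
(11, 1, -9) → min -9
(1, -9, 5) → min -9
(-9, 5, 12) → min -9
(5, 12, -1) → min -1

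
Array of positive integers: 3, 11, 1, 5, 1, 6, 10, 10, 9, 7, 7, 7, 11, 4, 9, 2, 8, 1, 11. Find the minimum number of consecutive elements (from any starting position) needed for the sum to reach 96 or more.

13

Extend right; whenever the sum reaches 96, record the length and shrink from the left:
add 3: running sum 3 < 96
add 11: running sum 14 < 96
add 1: running sum 15 < 96
add 5: running sum 20 < 96
add 1: running sum 21 < 96
add 6: running sum 27 < 96
add 10: running sum 37 < 96
add 10: running sum 47 < 96
add 9: running sum 56 < 96
add 7: running sum 63 < 96
add 7: running sum 70 < 96
add 7: running sum 77 < 96
add 11: running sum 88 < 96
add 4: running sum 92 < 96
add 9: shortest ending here [11, 1, 5, 1, 6, 10, 10, 9, 7, 7, 7, 11, 4, 9] sum 98, len 14
add 2: shortest ending here [11, 1, 5, 1, 6, 10, 10, 9, 7, 7, 7, 11, 4, 9, 2] sum 100, len 15
add 8: shortest ending here [5, 1, 6, 10, 10, 9, 7, 7, 7, 11, 4, 9, 2, 8] sum 96, len 14
add 1: shortest ending here [5, 1, 6, 10, 10, 9, 7, 7, 7, 11, 4, 9, 2, 8, 1] sum 97, len 15
add 11: shortest ending here [10, 10, 9, 7, 7, 7, 11, 4, 9, 2, 8, 1, 11] sum 96, len 13
Shortest qualifying length: 13.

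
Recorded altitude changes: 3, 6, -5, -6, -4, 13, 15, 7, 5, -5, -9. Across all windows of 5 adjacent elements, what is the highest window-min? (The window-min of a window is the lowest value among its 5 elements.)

-4

Window mins for each of the 7 positions:
(3, 6, -5, -6, -4) → min -6
(6, -5, -6, -4, 13) → min -6
(-5, -6, -4, 13, 15) → min -6
(-6, -4, 13, 15, 7) → min -6
(-4, 13, 15, 7, 5) → min -4
(13, 15, 7, 5, -5) → min -5
(15, 7, 5, -5, -9) → min -9
Highest of these is -4.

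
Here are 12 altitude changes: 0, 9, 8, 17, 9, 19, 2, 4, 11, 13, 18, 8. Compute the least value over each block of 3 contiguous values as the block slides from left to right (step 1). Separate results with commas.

Sliding a size-3 window across the 12 values:
[0, 9, 8] → min 0
[9, 8, 17] → min 8
[8, 17, 9] → min 8
[17, 9, 19] → min 9
[9, 19, 2] → min 2
[19, 2, 4] → min 2
[2, 4, 11] → min 2
[4, 11, 13] → min 4
[11, 13, 18] → min 11
[13, 18, 8] → min 8

0, 8, 8, 9, 2, 2, 2, 4, 11, 8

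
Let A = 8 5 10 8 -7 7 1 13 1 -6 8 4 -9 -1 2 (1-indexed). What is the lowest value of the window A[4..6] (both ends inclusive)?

Elements at indices 4..6: 8, -7, 7
min(8, -7, 7) = -7

-7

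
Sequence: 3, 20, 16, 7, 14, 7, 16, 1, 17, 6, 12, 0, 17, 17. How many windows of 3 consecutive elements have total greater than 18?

3 20 16 → sum 39  > 18 ✓
20 16 7 → sum 43  > 18 ✓
16 7 14 → sum 37  > 18 ✓
7 14 7 → sum 28  > 18 ✓
14 7 16 → sum 37  > 18 ✓
7 16 1 → sum 24  > 18 ✓
16 1 17 → sum 34  > 18 ✓
1 17 6 → sum 24  > 18 ✓
17 6 12 → sum 35  > 18 ✓
6 12 0 → sum 18
12 0 17 → sum 29  > 18 ✓
0 17 17 → sum 34  > 18 ✓
11 windows satisfy the condition.

11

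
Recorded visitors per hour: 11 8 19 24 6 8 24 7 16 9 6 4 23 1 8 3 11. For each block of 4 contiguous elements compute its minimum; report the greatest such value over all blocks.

(11, 8, 19, 24) → min 8
(8, 19, 24, 6) → min 6
(19, 24, 6, 8) → min 6
(24, 6, 8, 24) → min 6
(6, 8, 24, 7) → min 6
(8, 24, 7, 16) → min 7
(24, 7, 16, 9) → min 7
(7, 16, 9, 6) → min 6
(16, 9, 6, 4) → min 4
(9, 6, 4, 23) → min 4
(6, 4, 23, 1) → min 1
(4, 23, 1, 8) → min 1
(23, 1, 8, 3) → min 1
(1, 8, 3, 11) → min 1
Greatest of these is 8.

8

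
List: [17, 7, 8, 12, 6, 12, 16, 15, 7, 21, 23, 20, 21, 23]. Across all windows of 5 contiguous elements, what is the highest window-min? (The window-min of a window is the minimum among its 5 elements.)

20

Each size-5 window and its min:
(17, 7, 8, 12, 6) → min 6
(7, 8, 12, 6, 12) → min 6
(8, 12, 6, 12, 16) → min 6
(12, 6, 12, 16, 15) → min 6
(6, 12, 16, 15, 7) → min 6
(12, 16, 15, 7, 21) → min 7
(16, 15, 7, 21, 23) → min 7
(15, 7, 21, 23, 20) → min 7
(7, 21, 23, 20, 21) → min 7
(21, 23, 20, 21, 23) → min 20
Highest of these is 20.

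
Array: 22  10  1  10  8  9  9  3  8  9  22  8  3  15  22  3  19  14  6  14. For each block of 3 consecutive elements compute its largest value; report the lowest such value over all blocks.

9

Window maxs for each of the 18 positions:
22 10 1 → max 22
10 1 10 → max 10
1 10 8 → max 10
10 8 9 → max 10
8 9 9 → max 9
9 9 3 → max 9
9 3 8 → max 9
3 8 9 → max 9
8 9 22 → max 22
9 22 8 → max 22
22 8 3 → max 22
8 3 15 → max 15
3 15 22 → max 22
15 22 3 → max 22
22 3 19 → max 22
3 19 14 → max 19
19 14 6 → max 19
14 6 14 → max 14
Lowest of these is 9.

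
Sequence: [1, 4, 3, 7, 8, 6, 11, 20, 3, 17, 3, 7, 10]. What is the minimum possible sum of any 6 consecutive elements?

29

(1, 4, 3, 7, 8, 6) → sum 29
(4, 3, 7, 8, 6, 11) → sum 39
(3, 7, 8, 6, 11, 20) → sum 55
(7, 8, 6, 11, 20, 3) → sum 55
(8, 6, 11, 20, 3, 17) → sum 65
(6, 11, 20, 3, 17, 3) → sum 60
(11, 20, 3, 17, 3, 7) → sum 61
(20, 3, 17, 3, 7, 10) → sum 60
Minimum of these is 29.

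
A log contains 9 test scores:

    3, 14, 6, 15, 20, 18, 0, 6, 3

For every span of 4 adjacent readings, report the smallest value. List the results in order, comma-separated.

3, 6, 6, 0, 0, 0

(3, 14, 6, 15) → min 3
(14, 6, 15, 20) → min 6
(6, 15, 20, 18) → min 6
(15, 20, 18, 0) → min 0
(20, 18, 0, 6) → min 0
(18, 0, 6, 3) → min 0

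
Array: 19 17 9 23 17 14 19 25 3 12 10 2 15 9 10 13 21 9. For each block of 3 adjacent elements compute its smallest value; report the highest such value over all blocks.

Each size-3 window and its min:
[19, 17, 9] → min 9
[17, 9, 23] → min 9
[9, 23, 17] → min 9
[23, 17, 14] → min 14
[17, 14, 19] → min 14
[14, 19, 25] → min 14
[19, 25, 3] → min 3
[25, 3, 12] → min 3
[3, 12, 10] → min 3
[12, 10, 2] → min 2
[10, 2, 15] → min 2
[2, 15, 9] → min 2
[15, 9, 10] → min 9
[9, 10, 13] → min 9
[10, 13, 21] → min 10
[13, 21, 9] → min 9
Highest of these is 14.

14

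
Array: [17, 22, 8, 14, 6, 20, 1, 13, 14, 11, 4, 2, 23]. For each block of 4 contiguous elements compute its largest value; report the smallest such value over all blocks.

Window maxs for each of the 10 positions:
(17, 22, 8, 14) → max 22
(22, 8, 14, 6) → max 22
(8, 14, 6, 20) → max 20
(14, 6, 20, 1) → max 20
(6, 20, 1, 13) → max 20
(20, 1, 13, 14) → max 20
(1, 13, 14, 11) → max 14
(13, 14, 11, 4) → max 14
(14, 11, 4, 2) → max 14
(11, 4, 2, 23) → max 23
Smallest of these is 14.

14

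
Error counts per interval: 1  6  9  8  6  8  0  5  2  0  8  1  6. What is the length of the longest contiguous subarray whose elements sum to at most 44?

Extend to the right; shrink from the left whenever the sum exceeds 44:
[1] sum 1 len 1
[1, 6] sum 7 len 2
[1, 6, 9] sum 16 len 3
[1, 6, 9, 8] sum 24 len 4
[1, 6, 9, 8, 6] sum 30 len 5
[1, 6, 9, 8, 6, 8] sum 38 len 6
[1, 6, 9, 8, 6, 8, 0] sum 38 len 7
[1, 6, 9, 8, 6, 8, 0, 5] sum 43 len 8
[6, 9, 8, 6, 8, 0, 5, 2] sum 44 len 8
[6, 9, 8, 6, 8, 0, 5, 2, 0] sum 44 len 9
[8, 6, 8, 0, 5, 2, 0, 8] sum 37 len 8
[8, 6, 8, 0, 5, 2, 0, 8, 1] sum 38 len 9
[8, 6, 8, 0, 5, 2, 0, 8, 1, 6] sum 44 len 10
Longest length seen: 10.

10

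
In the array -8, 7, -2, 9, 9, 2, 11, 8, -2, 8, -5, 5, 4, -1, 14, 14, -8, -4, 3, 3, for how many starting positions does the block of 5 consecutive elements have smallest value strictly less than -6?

5

(-8, 7, -2, 9, 9) → min -8  < -6 ✓
(7, -2, 9, 9, 2) → min -2
(-2, 9, 9, 2, 11) → min -2
(9, 9, 2, 11, 8) → min 2
(9, 2, 11, 8, -2) → min -2
(2, 11, 8, -2, 8) → min -2
(11, 8, -2, 8, -5) → min -5
(8, -2, 8, -5, 5) → min -5
(-2, 8, -5, 5, 4) → min -5
(8, -5, 5, 4, -1) → min -5
(-5, 5, 4, -1, 14) → min -5
(5, 4, -1, 14, 14) → min -1
(4, -1, 14, 14, -8) → min -8  < -6 ✓
(-1, 14, 14, -8, -4) → min -8  < -6 ✓
(14, 14, -8, -4, 3) → min -8  < -6 ✓
(14, -8, -4, 3, 3) → min -8  < -6 ✓
5 windows satisfy the condition.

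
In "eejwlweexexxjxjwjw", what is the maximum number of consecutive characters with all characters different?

[e] len 1
[e] len 1
[e, j] len 2
[e, j, w] len 3
[e, j, w, l] len 4
[l, w] len 2
[l, w, e] len 3
[e] len 1
[e, x] len 2
[x, e] len 2
[e, x] len 2
[x] len 1
[x, j] len 2
[j, x] len 2
[x, j] len 2
[x, j, w] len 3
[w, j] len 2
[j, w] len 2
Longest all-distinct length: 4.

4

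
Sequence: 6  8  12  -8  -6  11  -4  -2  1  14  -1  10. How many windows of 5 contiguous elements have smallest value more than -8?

4

6 8 12 -8 -6 → min -8
8 12 -8 -6 11 → min -8
12 -8 -6 11 -4 → min -8
-8 -6 11 -4 -2 → min -8
-6 11 -4 -2 1 → min -6  > -8 ✓
11 -4 -2 1 14 → min -4  > -8 ✓
-4 -2 1 14 -1 → min -4  > -8 ✓
-2 1 14 -1 10 → min -2  > -8 ✓
4 windows satisfy the condition.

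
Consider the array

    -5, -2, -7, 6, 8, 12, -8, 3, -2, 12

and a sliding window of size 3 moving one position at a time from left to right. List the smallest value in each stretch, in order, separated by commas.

[-5, -2, -7] → min -7
[-2, -7, 6] → min -7
[-7, 6, 8] → min -7
[6, 8, 12] → min 6
[8, 12, -8] → min -8
[12, -8, 3] → min -8
[-8, 3, -2] → min -8
[3, -2, 12] → min -2

-7, -7, -7, 6, -8, -8, -8, -2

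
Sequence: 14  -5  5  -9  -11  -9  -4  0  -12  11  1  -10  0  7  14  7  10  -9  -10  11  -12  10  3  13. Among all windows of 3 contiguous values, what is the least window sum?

-29

[14, -5, 5] → sum 14
[-5, 5, -9] → sum -9
[5, -9, -11] → sum -15
[-9, -11, -9] → sum -29
[-11, -9, -4] → sum -24
[-9, -4, 0] → sum -13
[-4, 0, -12] → sum -16
[0, -12, 11] → sum -1
[-12, 11, 1] → sum 0
[11, 1, -10] → sum 2
[1, -10, 0] → sum -9
[-10, 0, 7] → sum -3
[0, 7, 14] → sum 21
[7, 14, 7] → sum 28
[14, 7, 10] → sum 31
[7, 10, -9] → sum 8
[10, -9, -10] → sum -9
[-9, -10, 11] → sum -8
[-10, 11, -12] → sum -11
[11, -12, 10] → sum 9
[-12, 10, 3] → sum 1
[10, 3, 13] → sum 26
Least of these is -29.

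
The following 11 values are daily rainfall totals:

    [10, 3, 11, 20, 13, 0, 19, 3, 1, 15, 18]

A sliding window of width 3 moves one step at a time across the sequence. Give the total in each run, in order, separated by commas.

10 3 11 → sum 24
3 11 20 → sum 34
11 20 13 → sum 44
20 13 0 → sum 33
13 0 19 → sum 32
0 19 3 → sum 22
19 3 1 → sum 23
3 1 15 → sum 19
1 15 18 → sum 34

24, 34, 44, 33, 32, 22, 23, 19, 34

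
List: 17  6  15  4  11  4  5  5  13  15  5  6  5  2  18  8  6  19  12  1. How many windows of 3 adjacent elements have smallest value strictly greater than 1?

17 6 15 → min 6  > 1 ✓
6 15 4 → min 4  > 1 ✓
15 4 11 → min 4  > 1 ✓
4 11 4 → min 4  > 1 ✓
11 4 5 → min 4  > 1 ✓
4 5 5 → min 4  > 1 ✓
5 5 13 → min 5  > 1 ✓
5 13 15 → min 5  > 1 ✓
13 15 5 → min 5  > 1 ✓
15 5 6 → min 5  > 1 ✓
5 6 5 → min 5  > 1 ✓
6 5 2 → min 2  > 1 ✓
5 2 18 → min 2  > 1 ✓
2 18 8 → min 2  > 1 ✓
18 8 6 → min 6  > 1 ✓
8 6 19 → min 6  > 1 ✓
6 19 12 → min 6  > 1 ✓
19 12 1 → min 1
17 windows satisfy the condition.

17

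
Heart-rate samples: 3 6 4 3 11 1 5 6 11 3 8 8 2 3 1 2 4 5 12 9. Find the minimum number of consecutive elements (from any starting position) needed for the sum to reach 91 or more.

Extend right; whenever the sum reaches 91, record the length and shrink from the left:
add 3: running sum 3 < 91
add 6: running sum 9 < 91
add 4: running sum 13 < 91
add 3: running sum 16 < 91
add 11: running sum 27 < 91
add 1: running sum 28 < 91
add 5: running sum 33 < 91
add 6: running sum 39 < 91
add 11: running sum 50 < 91
add 3: running sum 53 < 91
add 8: running sum 61 < 91
add 8: running sum 69 < 91
add 2: running sum 71 < 91
add 3: running sum 74 < 91
add 1: running sum 75 < 91
add 2: running sum 77 < 91
add 4: running sum 81 < 91
add 5: running sum 86 < 91
add 12: shortest ending here [6, 4, 3, 11, 1, 5, 6, 11, 3, 8, 8, 2, 3, 1, 2, 4, 5, 12] sum 95, len 18
add 9: shortest ending here [11, 1, 5, 6, 11, 3, 8, 8, 2, 3, 1, 2, 4, 5, 12, 9] sum 91, len 16
Shortest qualifying length: 16.

16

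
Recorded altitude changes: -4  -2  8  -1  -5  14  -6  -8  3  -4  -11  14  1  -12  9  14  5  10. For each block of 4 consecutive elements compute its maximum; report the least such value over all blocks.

Each size-4 window and its max:
[-4, -2, 8, -1] → max 8
[-2, 8, -1, -5] → max 8
[8, -1, -5, 14] → max 14
[-1, -5, 14, -6] → max 14
[-5, 14, -6, -8] → max 14
[14, -6, -8, 3] → max 14
[-6, -8, 3, -4] → max 3
[-8, 3, -4, -11] → max 3
[3, -4, -11, 14] → max 14
[-4, -11, 14, 1] → max 14
[-11, 14, 1, -12] → max 14
[14, 1, -12, 9] → max 14
[1, -12, 9, 14] → max 14
[-12, 9, 14, 5] → max 14
[9, 14, 5, 10] → max 14
Least of these is 3.

3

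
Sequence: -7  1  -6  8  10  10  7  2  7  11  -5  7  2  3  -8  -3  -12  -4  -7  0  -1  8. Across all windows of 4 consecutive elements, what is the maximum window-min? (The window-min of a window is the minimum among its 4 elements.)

7

(-7, 1, -6, 8) → min -7
(1, -6, 8, 10) → min -6
(-6, 8, 10, 10) → min -6
(8, 10, 10, 7) → min 7
(10, 10, 7, 2) → min 2
(10, 7, 2, 7) → min 2
(7, 2, 7, 11) → min 2
(2, 7, 11, -5) → min -5
(7, 11, -5, 7) → min -5
(11, -5, 7, 2) → min -5
(-5, 7, 2, 3) → min -5
(7, 2, 3, -8) → min -8
(2, 3, -8, -3) → min -8
(3, -8, -3, -12) → min -12
(-8, -3, -12, -4) → min -12
(-3, -12, -4, -7) → min -12
(-12, -4, -7, 0) → min -12
(-4, -7, 0, -1) → min -7
(-7, 0, -1, 8) → min -7
Maximum of these is 7.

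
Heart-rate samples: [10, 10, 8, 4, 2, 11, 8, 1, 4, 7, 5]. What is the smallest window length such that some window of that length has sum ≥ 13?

2

add 10: running sum 10 < 13
add 10: shortest ending here [10, 10] sum 20, len 2
add 8: shortest ending here [10, 8] sum 18, len 2
add 4: shortest ending here [10, 8, 4] sum 22, len 3
add 2: shortest ending here [8, 4, 2] sum 14, len 3
add 11: shortest ending here [2, 11] sum 13, len 2
add 8: shortest ending here [11, 8] sum 19, len 2
add 1: shortest ending here [11, 8, 1] sum 20, len 3
add 4: shortest ending here [8, 1, 4] sum 13, len 3
add 7: shortest ending here [8, 1, 4, 7] sum 20, len 4
add 5: shortest ending here [4, 7, 5] sum 16, len 3
Shortest qualifying length: 2.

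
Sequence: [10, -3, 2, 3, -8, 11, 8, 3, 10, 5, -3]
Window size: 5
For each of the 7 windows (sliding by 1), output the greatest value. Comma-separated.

10, 11, 11, 11, 11, 11, 10

(10, -3, 2, 3, -8) → max 10
(-3, 2, 3, -8, 11) → max 11
(2, 3, -8, 11, 8) → max 11
(3, -8, 11, 8, 3) → max 11
(-8, 11, 8, 3, 10) → max 11
(11, 8, 3, 10, 5) → max 11
(8, 3, 10, 5, -3) → max 10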